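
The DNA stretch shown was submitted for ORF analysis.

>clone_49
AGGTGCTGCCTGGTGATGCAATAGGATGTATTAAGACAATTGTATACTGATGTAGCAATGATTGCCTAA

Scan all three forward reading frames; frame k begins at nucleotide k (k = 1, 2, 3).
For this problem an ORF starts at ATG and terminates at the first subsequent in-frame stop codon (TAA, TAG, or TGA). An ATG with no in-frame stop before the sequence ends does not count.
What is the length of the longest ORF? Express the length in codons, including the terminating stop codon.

4

Frame 1: AGG TGC TGC CTG GTG ATG CAA TAG GAT GTA TTA AGA CAA TTG TAT ACT GAT GTA GCA ATG ATT GCC TAA — ATG at 16, stop TAG at 22 → 9 nt; ATG at 58, stop TAA at 67 → 12 nt.
Frame 2: GGT GCT GCC TGG TGA TGC AAT AGG ATG TAT TAA GAC AAT TGT ATA CTG ATG TAG CAA TGA TTG CCT — ATG at 26, stop TAA at 32 → 9 nt; ATG at 50, stop TAG at 53 → 6 nt.
Frame 3: GTG CTG CCT GGT GAT GCA ATA GGA TGT ATT AAG ACA ATT GTA TAC TGA TGT AGC AAT GAT TGC CTA — no ATG→stop ORF.
Longest: frame 1, positions 58–69, 12 nt = 4 codons = 3 aa. → 4 codons.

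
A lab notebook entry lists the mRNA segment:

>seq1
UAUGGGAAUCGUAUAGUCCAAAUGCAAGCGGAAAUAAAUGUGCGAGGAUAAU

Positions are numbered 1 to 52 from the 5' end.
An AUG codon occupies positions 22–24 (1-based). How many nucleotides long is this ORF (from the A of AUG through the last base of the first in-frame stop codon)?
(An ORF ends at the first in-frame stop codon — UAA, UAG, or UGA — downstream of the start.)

Codons from position 22: AUG (22–24), CAA (25–27), GCG (28–30), GAA (31–33), AUA (34–36), AAU (37–39), GUG (40–42), CGA (43–45), GGA (46–48), UAA (49–51).
UAA is the first in-frame stop; ORF spans 22–51, 30 nucleotides.

30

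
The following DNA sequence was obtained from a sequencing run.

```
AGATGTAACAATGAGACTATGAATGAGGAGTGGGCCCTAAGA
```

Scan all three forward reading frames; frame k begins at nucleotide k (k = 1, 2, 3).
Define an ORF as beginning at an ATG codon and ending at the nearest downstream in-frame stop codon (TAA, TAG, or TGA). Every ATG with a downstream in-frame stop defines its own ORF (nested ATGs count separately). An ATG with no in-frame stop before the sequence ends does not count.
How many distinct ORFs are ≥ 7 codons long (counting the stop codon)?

0

Frame 1: AGA TGT AAC AAT GAG ACT ATG AAT GAG GAG TGG GCC CTA AGA — no ATG→stop ORF.
Frame 2: GAT GTA ACA ATG AGA CTA TGA ATG AGG AGT GGG CCC TAA — ATG at 11, stop TGA at 20 → 12 nt; ATG at 23, stop TAA at 38 → 18 nt.
Frame 3: ATG TAA CAA TGA GAC TAT GAA TGA GGA GTG GGC CCT AAG — ATG at 3, stop TAA at 6 → 6 nt.
No ORF reaches 7 codons. Count = 0.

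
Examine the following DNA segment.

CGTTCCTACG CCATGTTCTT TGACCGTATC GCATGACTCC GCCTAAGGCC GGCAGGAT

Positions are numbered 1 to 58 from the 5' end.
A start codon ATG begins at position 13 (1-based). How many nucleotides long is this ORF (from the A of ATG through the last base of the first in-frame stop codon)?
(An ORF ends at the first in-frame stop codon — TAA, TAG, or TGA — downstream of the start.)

24

Codons from position 13: ATG (13–15), TTC (16–18), TTT (19–21), GAC (22–24), CGT (25–27), ATC (28–30), GCA (31–33), TGA (34–36).
TGA is the first in-frame stop; ORF spans 13–36, 24 nucleotides.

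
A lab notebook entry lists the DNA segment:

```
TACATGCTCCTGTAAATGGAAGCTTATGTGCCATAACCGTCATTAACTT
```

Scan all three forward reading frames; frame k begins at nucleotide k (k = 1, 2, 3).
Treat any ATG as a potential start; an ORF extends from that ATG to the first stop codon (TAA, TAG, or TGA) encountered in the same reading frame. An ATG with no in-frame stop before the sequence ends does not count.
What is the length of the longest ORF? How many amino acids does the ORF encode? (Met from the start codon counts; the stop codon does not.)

Frame 1: TAC ATG CTC CTG TAA ATG GAA GCT TAT GTG CCA TAA CCG TCA TTA ACT — ATG at 4, stop TAA at 13 → 12 nt; ATG at 16, stop TAA at 34 → 21 nt.
Frame 2: ACA TGC TCC TGT AAA TGG AAG CTT ATG TGC CAT AAC CGT CAT TAA CTT — ATG at 26, stop TAA at 44 → 21 nt.
Frame 3: CAT GCT CCT GTA AAT GGA AGC TTA TGT GCC ATA ACC GTC ATT AAC — no ATG→stop ORF.
Longest: frame 1, positions 16–36, 21 nt = 7 codons = 6 aa. → 6 amino acids.

6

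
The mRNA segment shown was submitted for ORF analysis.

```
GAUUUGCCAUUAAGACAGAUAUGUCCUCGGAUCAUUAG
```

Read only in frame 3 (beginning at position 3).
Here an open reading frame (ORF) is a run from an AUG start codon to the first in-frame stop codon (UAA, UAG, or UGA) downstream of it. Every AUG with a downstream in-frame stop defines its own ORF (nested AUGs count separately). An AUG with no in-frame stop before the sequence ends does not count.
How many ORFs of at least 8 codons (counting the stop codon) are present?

0

Frame 3: UUU GCC AUU AAG ACA GAU AUG UCC UCG GAU CAU UAG — AUG at 21, stop UAG at 36 → 18 nt.
No ORF reaches 8 codons. Count = 0.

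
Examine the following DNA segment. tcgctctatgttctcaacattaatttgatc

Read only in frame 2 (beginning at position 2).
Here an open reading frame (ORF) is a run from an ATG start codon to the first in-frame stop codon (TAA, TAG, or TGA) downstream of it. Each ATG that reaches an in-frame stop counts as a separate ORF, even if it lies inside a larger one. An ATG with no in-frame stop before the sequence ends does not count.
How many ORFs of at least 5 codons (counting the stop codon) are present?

Frame 2: CGC TCT ATG TTC TCA ACA TTA ATT TGA — ATG at 8, stop TGA at 26 → 21 nt.
ORFs ≥ 5 codons: frame 2 8–28 (7 codons). Count = 1.

1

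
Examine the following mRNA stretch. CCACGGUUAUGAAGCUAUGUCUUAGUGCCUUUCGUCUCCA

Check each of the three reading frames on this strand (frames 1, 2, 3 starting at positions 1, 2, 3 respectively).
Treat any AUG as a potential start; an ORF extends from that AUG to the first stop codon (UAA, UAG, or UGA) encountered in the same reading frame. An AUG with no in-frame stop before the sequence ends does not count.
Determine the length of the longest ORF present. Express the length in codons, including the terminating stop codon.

3

Frame 1: CCA CGG UUA UGA AGC UAU GUC UUA GUG CCU UUC GUC UCC — no AUG→stop ORF.
Frame 2: CAC GGU UAU GAA GCU AUG UCU UAG UGC CUU UCG UCU CCA — AUG at 17, stop UAG at 23 → 9 nt.
Frame 3: ACG GUU AUG AAG CUA UGU CUU AGU GCC UUU CGU CUC — no AUG→stop ORF.
Longest: frame 2, positions 17–25, 9 nt = 3 codons = 2 aa. → 3 codons.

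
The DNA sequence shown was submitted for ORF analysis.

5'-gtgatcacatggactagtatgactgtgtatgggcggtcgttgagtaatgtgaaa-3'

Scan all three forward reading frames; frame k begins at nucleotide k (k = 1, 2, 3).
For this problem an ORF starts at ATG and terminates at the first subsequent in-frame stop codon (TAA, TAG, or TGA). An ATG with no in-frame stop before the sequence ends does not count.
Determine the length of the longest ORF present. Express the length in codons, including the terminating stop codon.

Frame 1: GTG ATC ACA TGG ACT AGT ATG ACT GTG TAT GGG CGG TCG TTG AGT AAT GTG AAA — no ATG→stop ORF.
Frame 2: TGA TCA CAT GGA CTA GTA TGA CTG TGT ATG GGC GGT CGT TGA GTA ATG TGA — ATG at 29, stop TGA at 41 → 15 nt; ATG at 47, stop TGA at 50 → 6 nt.
Frame 3: GAT CAC ATG GAC TAG TAT GAC TGT GTA TGG GCG GTC GTT GAG TAA TGT GAA — ATG at 9, stop TAG at 15 → 9 nt.
Longest: frame 2, positions 29–43, 15 nt = 5 codons = 4 aa. → 5 codons.

5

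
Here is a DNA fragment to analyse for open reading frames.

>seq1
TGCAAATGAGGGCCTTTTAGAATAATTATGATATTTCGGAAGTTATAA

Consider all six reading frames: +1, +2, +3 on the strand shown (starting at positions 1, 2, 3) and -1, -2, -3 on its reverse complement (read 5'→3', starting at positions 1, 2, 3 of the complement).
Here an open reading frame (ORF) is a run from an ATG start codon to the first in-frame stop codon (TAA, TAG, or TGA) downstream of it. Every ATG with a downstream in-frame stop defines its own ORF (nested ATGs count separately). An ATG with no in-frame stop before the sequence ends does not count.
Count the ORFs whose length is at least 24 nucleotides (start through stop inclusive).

0

Reverse complement (5'→3'): TTATAACTTCCGAAATATCATAATTATTCTAAAAGGCCCTCATTTGCA
Frame +1: TGC AAA TGA GGG CCT TTT AGA ATA ATT ATG ATA TTT CGG AAG TTA TAA — ATG at 28, stop TAA at 46 → 21 nt.
Frame +2: GCA AAT GAG GGC CTT TTA GAA TAA TTA TGA TAT TTC GGA AGT TAT — no ATG→stop ORF.
Frame +3: CAA ATG AGG GCC TTT TAG AAT AAT TAT GAT ATT TCG GAA GTT ATA — ATG at 6, stop TAG at 18 → 15 nt.
Frame -1: TTA TAA CTT CCG AAA TAT CAT AAT TAT TCT AAA AGG CCC TCA TTT GCA — no ATG→stop ORF.
Frame -2: TAT AAC TTC CGA AAT ATC ATA ATT ATT CTA AAA GGC CCT CAT TTG — no ATG→stop ORF.
Frame -3: ATA ACT TCC GAA ATA TCA TAA TTA TTC TAA AAG GCC CTC ATT TGC — no ATG→stop ORF.
No ORF reaches 24 nucleotides. Count = 0.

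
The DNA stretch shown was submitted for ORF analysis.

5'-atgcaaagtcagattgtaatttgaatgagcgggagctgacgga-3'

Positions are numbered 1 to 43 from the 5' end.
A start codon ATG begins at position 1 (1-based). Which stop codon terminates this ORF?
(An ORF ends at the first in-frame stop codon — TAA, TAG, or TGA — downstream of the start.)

TGA

Codons from position 1: ATG (1–3), CAA (4–6), AGT (7–9), CAG (10–12), ATT (13–15), GTA (16–18), ATT (19–21), TGA (22–24).
The first in-frame stop codon is TGA.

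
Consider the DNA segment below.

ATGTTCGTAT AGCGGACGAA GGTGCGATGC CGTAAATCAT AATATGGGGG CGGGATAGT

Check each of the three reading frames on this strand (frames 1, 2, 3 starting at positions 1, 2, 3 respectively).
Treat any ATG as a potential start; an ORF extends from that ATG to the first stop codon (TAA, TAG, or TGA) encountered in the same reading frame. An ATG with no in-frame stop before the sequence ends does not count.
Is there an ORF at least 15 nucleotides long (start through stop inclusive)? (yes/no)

yes

Frame 1: ATG TTC GTA TAG CGG ACG AAG GTG CGA TGC CGT AAA TCA TAA TAT GGG GGC GGG ATA — ATG at 1, stop TAG at 10 → 12 nt.
Frame 2: TGT TCG TAT AGC GGA CGA AGG TGC GAT GCC GTA AAT CAT AAT ATG GGG GCG GGA TAG — ATG at 44, stop TAG at 56 → 15 nt.
Frame 3: GTT CGT ATA GCG GAC GAA GGT GCG ATG CCG TAA ATC ATA ATA TGG GGG CGG GAT AGT — ATG at 27, stop TAA at 33 → 9 nt.
Frame 2 has an ORF of 15 nucleotides (positions 44–58) ≥ 15, so yes.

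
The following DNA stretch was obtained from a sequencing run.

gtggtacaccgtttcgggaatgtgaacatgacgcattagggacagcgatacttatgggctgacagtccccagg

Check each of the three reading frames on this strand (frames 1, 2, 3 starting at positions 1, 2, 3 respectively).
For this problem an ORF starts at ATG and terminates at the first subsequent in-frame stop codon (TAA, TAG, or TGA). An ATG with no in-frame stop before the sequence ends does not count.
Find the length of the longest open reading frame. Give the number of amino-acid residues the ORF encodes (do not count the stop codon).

3

Frame 1: GTG GTA CAC CGT TTC GGG AAT GTG AAC ATG ACG CAT TAG GGA CAG CGA TAC TTA TGG GCT GAC AGT CCC CAG — ATG at 28, stop TAG at 37 → 12 nt.
Frame 2: TGG TAC ACC GTT TCG GGA ATG TGA ACA TGA CGC ATT AGG GAC AGC GAT ACT TAT GGG CTG ACA GTC CCC AGG — ATG at 20, stop TGA at 23 → 6 nt.
Frame 3: GGT ACA CCG TTT CGG GAA TGT GAA CAT GAC GCA TTA GGG ACA GCG ATA CTT ATG GGC TGA CAG TCC CCA — ATG at 54, stop TGA at 60 → 9 nt.
Longest: frame 1, positions 28–39, 12 nt = 4 codons = 3 aa. → 3 amino acids.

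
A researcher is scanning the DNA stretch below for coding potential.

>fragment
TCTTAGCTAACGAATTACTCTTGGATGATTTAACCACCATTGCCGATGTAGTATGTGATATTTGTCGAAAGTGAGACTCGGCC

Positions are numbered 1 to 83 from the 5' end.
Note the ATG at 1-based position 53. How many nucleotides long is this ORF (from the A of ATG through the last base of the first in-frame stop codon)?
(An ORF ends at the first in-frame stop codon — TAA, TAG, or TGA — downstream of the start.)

6

Codons from position 53: ATG (53–55), TGA (56–58).
TGA is the first in-frame stop; ORF spans 53–58, 6 nucleotides.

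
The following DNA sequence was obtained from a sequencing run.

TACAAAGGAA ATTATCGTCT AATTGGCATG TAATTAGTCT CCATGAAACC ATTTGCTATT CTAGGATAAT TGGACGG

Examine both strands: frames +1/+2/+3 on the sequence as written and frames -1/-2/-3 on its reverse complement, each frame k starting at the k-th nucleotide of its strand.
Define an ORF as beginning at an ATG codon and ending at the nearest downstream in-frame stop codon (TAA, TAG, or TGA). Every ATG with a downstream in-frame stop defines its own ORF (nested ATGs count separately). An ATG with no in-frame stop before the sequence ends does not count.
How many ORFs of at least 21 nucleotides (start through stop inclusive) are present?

2

Reverse complement (5'→3'): CCGTCCAATTATCCTAGAATAGCAAATGGTTTCATGGAGACTAATTACATGCCAATTAGACGATAATTTCCTTTGTA
Frame +1: TAC AAA GGA AAT TAT CGT CTA ATT GGC ATG TAA TTA GTC TCC ATG AAA CCA TTT GCT ATT CTA GGA TAA TTG GAC — ATG at 28, stop TAA at 31 → 6 nt; ATG at 43, stop TAA at 67 → 27 nt.
Frame +2: ACA AAG GAA ATT ATC GTC TAA TTG GCA TGT AAT TAG TCT CCA TGA AAC CAT TTG CTA TTC TAG GAT AAT TGG ACG — no ATG→stop ORF.
Frame +3: CAA AGG AAA TTA TCG TCT AAT TGG CAT GTA ATT AGT CTC CAT GAA ACC ATT TGC TAT TCT AGG ATA ATT GGA CGG — no ATG→stop ORF.
Frame -1: CCG TCC AAT TAT CCT AGA ATA GCA AAT GGT TTC ATG GAG ACT AAT TAC ATG CCA ATT AGA CGA TAA TTT CCT TTG — ATG at 34, stop TAA at 64 → 33 nt; ATG at 49, stop TAA at 64 → 18 nt.
Frame -2: CGT CCA ATT ATC CTA GAA TAG CAA ATG GTT TCA TGG AGA CTA ATT ACA TGC CAA TTA GAC GAT AAT TTC CTT TGT — no ATG→stop ORF.
Frame -3: GTC CAA TTA TCC TAG AAT AGC AAA TGG TTT CAT GGA GAC TAA TTA CAT GCC AAT TAG ACG ATA ATT TCC TTT GTA — no ATG→stop ORF.
ORFs ≥ 21 nucleotides: frame +1 43–69 (27 nucleotides), frame -1 34–66 (33 nucleotides). Count = 2.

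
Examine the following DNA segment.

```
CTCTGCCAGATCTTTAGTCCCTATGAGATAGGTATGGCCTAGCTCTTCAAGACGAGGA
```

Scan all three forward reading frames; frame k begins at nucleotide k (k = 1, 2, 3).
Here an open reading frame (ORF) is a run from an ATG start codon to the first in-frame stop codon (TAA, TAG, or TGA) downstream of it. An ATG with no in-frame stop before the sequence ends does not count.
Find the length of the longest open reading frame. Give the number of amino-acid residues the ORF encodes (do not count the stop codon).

Frame 1: CTC TGC CAG ATC TTT AGT CCC TAT GAG ATA GGT ATG GCC TAG CTC TTC AAG ACG AGG — ATG at 34, stop TAG at 40 → 9 nt.
Frame 2: TCT GCC AGA TCT TTA GTC CCT ATG AGA TAG GTA TGG CCT AGC TCT TCA AGA CGA GGA — ATG at 23, stop TAG at 29 → 9 nt.
Frame 3: CTG CCA GAT CTT TAG TCC CTA TGA GAT AGG TAT GGC CTA GCT CTT CAA GAC GAG — no ATG→stop ORF.
Longest: frame 1, positions 34–42, 9 nt = 3 codons = 2 aa. → 2 amino acids.

2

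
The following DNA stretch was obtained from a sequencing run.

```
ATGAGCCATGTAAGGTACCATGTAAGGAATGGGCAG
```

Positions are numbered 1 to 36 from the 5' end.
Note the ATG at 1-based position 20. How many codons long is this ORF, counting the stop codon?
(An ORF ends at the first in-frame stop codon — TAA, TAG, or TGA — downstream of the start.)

2

Codons from position 20: ATG (20–22), TAA (23–25).
TAA is the first in-frame stop; that's 2 codons including the stop.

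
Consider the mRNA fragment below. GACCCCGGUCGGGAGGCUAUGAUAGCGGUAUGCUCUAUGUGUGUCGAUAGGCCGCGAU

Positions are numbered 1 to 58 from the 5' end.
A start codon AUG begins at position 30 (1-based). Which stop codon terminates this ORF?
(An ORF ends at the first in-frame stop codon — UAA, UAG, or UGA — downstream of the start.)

Codons from position 30: AUG (30–32), CUC (33–35), UAU (36–38), GUG (39–41), UGU (42–44), CGA (45–47), UAG (48–50).
The first in-frame stop codon is UAG.

UAG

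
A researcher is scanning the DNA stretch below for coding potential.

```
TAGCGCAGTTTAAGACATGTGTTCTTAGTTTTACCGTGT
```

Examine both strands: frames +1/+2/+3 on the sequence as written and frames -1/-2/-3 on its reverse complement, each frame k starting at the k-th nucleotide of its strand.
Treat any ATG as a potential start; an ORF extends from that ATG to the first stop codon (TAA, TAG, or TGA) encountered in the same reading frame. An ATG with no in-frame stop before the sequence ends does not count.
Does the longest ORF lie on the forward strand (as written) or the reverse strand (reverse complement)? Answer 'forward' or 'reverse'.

Reverse complement (5'→3'): ACACGGTAAAACTAAGAACACATGTCTTAAACTGCGCTA
Frame +1: TAG CGC AGT TTA AGA CAT GTG TTC TTA GTT TTA CCG TGT — no ATG→stop ORF.
Frame +2: AGC GCA GTT TAA GAC ATG TGT TCT TAG TTT TAC CGT — ATG at 17, stop TAG at 26 → 12 nt.
Frame +3: GCG CAG TTT AAG ACA TGT GTT CTT AGT TTT ACC GTG — no ATG→stop ORF.
Frame -1: ACA CGG TAA AAC TAA GAA CAC ATG TCT TAA ACT GCG CTA — ATG at 22, stop TAA at 28 → 9 nt.
Frame -2: CAC GGT AAA ACT AAG AAC ACA TGT CTT AAA CTG CGC — no ATG→stop ORF.
Frame -3: ACG GTA AAA CTA AGA ACA CAT GTC TTA AAC TGC GCT — no ATG→stop ORF.
Forward-strand max 12 nt; reverse-strand max 9 nt. The forward strand has the longer ORF.

forward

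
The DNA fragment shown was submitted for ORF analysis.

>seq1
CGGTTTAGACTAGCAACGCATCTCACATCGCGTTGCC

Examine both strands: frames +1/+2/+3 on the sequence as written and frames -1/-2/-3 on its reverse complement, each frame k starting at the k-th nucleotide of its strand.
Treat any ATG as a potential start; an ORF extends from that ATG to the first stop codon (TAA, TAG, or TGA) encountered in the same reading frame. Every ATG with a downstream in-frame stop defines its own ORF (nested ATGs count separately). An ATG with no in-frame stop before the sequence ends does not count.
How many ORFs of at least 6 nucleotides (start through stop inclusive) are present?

Reverse complement (5'→3'): GGCAACGCGATGTGAGATGCGTTGCTAGTCTAAACCG
Frame +1: CGG TTT AGA CTA GCA ACG CAT CTC ACA TCG CGT TGC — no ATG→stop ORF.
Frame +2: GGT TTA GAC TAG CAA CGC ATC TCA CAT CGC GTT GCC — no ATG→stop ORF.
Frame +3: GTT TAG ACT AGC AAC GCA TCT CAC ATC GCG TTG — no ATG→stop ORF.
Frame -1: GGC AAC GCG ATG TGA GAT GCG TTG CTA GTC TAA ACC — ATG at 10, stop TGA at 13 → 6 nt.
Frame -2: GCA ACG CGA TGT GAG ATG CGT TGC TAG TCT AAA CCG — ATG at 17, stop TAG at 26 → 12 nt.
Frame -3: CAA CGC GAT GTG AGA TGC GTT GCT AGT CTA AAC — no ATG→stop ORF.
ORFs ≥ 6 nucleotides: frame -1 10–15 (6 nucleotides), frame -2 17–28 (12 nucleotides). Count = 2.

2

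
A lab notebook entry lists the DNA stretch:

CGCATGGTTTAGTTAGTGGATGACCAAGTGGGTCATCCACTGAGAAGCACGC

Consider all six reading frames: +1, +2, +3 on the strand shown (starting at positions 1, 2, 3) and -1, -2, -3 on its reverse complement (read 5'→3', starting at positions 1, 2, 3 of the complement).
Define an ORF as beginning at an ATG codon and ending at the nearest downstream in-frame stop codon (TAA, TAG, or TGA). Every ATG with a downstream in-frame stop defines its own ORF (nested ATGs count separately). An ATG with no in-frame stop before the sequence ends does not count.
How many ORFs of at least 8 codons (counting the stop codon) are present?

2

Reverse complement (5'→3'): GCGTGCTTCTCAGTGGATGACCCACTTGGTCATCCACTAACTAAACCATGCG
Frame +1: CGC ATG GTT TAG TTA GTG GAT GAC CAA GTG GGT CAT CCA CTG AGA AGC ACG — ATG at 4, stop TAG at 10 → 9 nt.
Frame +2: GCA TGG TTT AGT TAG TGG ATG ACC AAG TGG GTC ATC CAC TGA GAA GCA CGC — ATG at 20, stop TGA at 41 → 24 nt.
Frame +3: CAT GGT TTA GTT AGT GGA TGA CCA AGT GGG TCA TCC ACT GAG AAG CAC — no ATG→stop ORF.
Frame -1: GCG TGC TTC TCA GTG GAT GAC CCA CTT GGT CAT CCA CTA ACT AAA CCA TGC — no ATG→stop ORF.
Frame -2: CGT GCT TCT CAG TGG ATG ACC CAC TTG GTC ATC CAC TAA CTA AAC CAT GCG — ATG at 17, stop TAA at 38 → 24 nt.
Frame -3: GTG CTT CTC AGT GGA TGA CCC ACT TGG TCA TCC ACT AAC TAA ACC ATG — no ATG→stop ORF.
ORFs ≥ 8 codons: frame +2 20–43 (8 codons), frame -2 17–40 (8 codons). Count = 2.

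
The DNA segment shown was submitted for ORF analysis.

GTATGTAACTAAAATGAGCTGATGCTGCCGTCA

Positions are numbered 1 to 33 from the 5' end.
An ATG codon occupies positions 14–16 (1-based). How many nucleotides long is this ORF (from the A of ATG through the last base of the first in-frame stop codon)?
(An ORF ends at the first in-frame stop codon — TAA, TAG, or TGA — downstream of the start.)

9

Codons from position 14: ATG (14–16), AGC (17–19), TGA (20–22).
TGA is the first in-frame stop; ORF spans 14–22, 9 nucleotides.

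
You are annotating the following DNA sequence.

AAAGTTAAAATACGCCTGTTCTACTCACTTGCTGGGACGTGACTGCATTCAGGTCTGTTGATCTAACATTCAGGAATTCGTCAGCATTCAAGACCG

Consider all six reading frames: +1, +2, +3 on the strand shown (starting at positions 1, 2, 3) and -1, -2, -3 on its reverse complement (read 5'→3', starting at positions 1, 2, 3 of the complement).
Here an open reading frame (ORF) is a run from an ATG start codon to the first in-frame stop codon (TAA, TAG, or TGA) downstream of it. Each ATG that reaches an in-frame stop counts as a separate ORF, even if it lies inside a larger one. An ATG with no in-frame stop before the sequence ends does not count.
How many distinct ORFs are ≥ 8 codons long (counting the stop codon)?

Reverse complement (5'→3'): CGGTCTTGAATGCTGACGAATTCCTGAATGTTAGATCAACAGACCTGAATGCAGTCACGTCCCAGCAAGTGAGTAGAACAGGCGTATTTTAACTTT
Frame +1: AAA GTT AAA ATA CGC CTG TTC TAC TCA CTT GCT GGG ACG TGA CTG CAT TCA GGT CTG TTG ATC TAA CAT TCA GGA ATT CGT CAG CAT TCA AGA CCG — no ATG→stop ORF.
Frame +2: AAG TTA AAA TAC GCC TGT TCT ACT CAC TTG CTG GGA CGT GAC TGC ATT CAG GTC TGT TGA TCT AAC ATT CAG GAA TTC GTC AGC ATT CAA GAC — no ATG→stop ORF.
Frame +3: AGT TAA AAT ACG CCT GTT CTA CTC ACT TGC TGG GAC GTG ACT GCA TTC AGG TCT GTT GAT CTA ACA TTC AGG AAT TCG TCA GCA TTC AAG ACC — no ATG→stop ORF.
Frame -1: CGG TCT TGA ATG CTG ACG AAT TCC TGA ATG TTA GAT CAA CAG ACC TGA ATG CAG TCA CGT CCC AGC AAG TGA GTA GAA CAG GCG TAT TTT AAC TTT — ATG at 10, stop TGA at 25 → 18 nt; ATG at 28, stop TGA at 46 → 21 nt; ATG at 49, stop TGA at 70 → 24 nt.
Frame -2: GGT CTT GAA TGC TGA CGA ATT CCT GAA TGT TAG ATC AAC AGA CCT GAA TGC AGT CAC GTC CCA GCA AGT GAG TAG AAC AGG CGT ATT TTA ACT — no ATG→stop ORF.
Frame -3: GTC TTG AAT GCT GAC GAA TTC CTG AAT GTT AGA TCA ACA GAC CTG AAT GCA GTC ACG TCC CAG CAA GTG AGT AGA ACA GGC GTA TTT TAA CTT — no ATG→stop ORF.
ORFs ≥ 8 codons: frame -1 49–72 (8 codons). Count = 1.

1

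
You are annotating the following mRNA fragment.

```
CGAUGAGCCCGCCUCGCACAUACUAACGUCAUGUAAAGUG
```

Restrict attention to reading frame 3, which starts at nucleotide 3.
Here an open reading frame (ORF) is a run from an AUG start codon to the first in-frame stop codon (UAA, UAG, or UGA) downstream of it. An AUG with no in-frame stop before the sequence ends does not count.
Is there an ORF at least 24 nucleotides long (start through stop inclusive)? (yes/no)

yes

Frame 3: AUG AGC CCG CCU CGC ACA UAC UAA CGU CAU GUA AAG — AUG at 3, stop UAA at 24 → 24 nt.
Frame 3 has an ORF of 24 nucleotides (positions 3–26) ≥ 24, so yes.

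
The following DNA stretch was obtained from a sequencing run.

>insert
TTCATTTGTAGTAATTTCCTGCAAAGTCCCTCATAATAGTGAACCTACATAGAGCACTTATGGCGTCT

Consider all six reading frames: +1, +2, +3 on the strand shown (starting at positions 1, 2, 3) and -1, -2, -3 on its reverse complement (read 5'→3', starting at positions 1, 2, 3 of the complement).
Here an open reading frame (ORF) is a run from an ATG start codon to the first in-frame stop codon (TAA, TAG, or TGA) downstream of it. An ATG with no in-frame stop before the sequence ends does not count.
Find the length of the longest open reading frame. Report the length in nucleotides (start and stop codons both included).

33

Reverse complement (5'→3'): AGACGCCATAAGTGCTCTATGTAGGTTCACTATTATGAGGGACTTTGCAGGAAATTACTACAAATGAA
Frame +1: TTC ATT TGT AGT AAT TTC CTG CAA AGT CCC TCA TAA TAG TGA ACC TAC ATA GAG CAC TTA TGG CGT — no ATG→stop ORF.
Frame +2: TCA TTT GTA GTA ATT TCC TGC AAA GTC CCT CAT AAT AGT GAA CCT ACA TAG AGC ACT TAT GGC GTC — no ATG→stop ORF.
Frame +3: CAT TTG TAG TAA TTT CCT GCA AAG TCC CTC ATA ATA GTG AAC CTA CAT AGA GCA CTT ATG GCG TCT — no ATG→stop ORF.
Frame -1: AGA CGC CAT AAG TGC TCT ATG TAG GTT CAC TAT TAT GAG GGA CTT TGC AGG AAA TTA CTA CAA ATG — ATG at 19, stop TAG at 22 → 6 nt.
Frame -2: GAC GCC ATA AGT GCT CTA TGT AGG TTC ACT ATT ATG AGG GAC TTT GCA GGA AAT TAC TAC AAA TGA — ATG at 35, stop TGA at 65 → 33 nt.
Frame -3: ACG CCA TAA GTG CTC TAT GTA GGT TCA CTA TTA TGA GGG ACT TTG CAG GAA ATT ACT ACA AAT GAA — no ATG→stop ORF.
Longest: frame -2, positions 35–67, 33 nt = 11 codons = 10 aa. → 33 nucleotides.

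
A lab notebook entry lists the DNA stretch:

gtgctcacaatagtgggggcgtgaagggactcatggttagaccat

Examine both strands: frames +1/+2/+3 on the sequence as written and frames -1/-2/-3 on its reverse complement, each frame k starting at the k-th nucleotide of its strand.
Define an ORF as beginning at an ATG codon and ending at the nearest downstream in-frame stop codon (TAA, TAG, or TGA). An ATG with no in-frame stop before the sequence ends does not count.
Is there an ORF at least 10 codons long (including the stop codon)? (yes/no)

Reverse complement (5'→3'): ATGGTCTAACCATGAGTCCCTTCACGCCCCCACTATTGTGAGCAC
Frame +1: GTG CTC ACA ATA GTG GGG GCG TGA AGG GAC TCA TGG TTA GAC CAT — no ATG→stop ORF.
Frame +2: TGC TCA CAA TAG TGG GGG CGT GAA GGG ACT CAT GGT TAG ACC — no ATG→stop ORF.
Frame +3: GCT CAC AAT AGT GGG GGC GTG AAG GGA CTC ATG GTT AGA CCA — no ATG→stop ORF.
Frame -1: ATG GTC TAA CCA TGA GTC CCT TCA CGC CCC CAC TAT TGT GAG CAC — ATG at 1, stop TAA at 7 → 9 nt.
Frame -2: TGG TCT AAC CAT GAG TCC CTT CAC GCC CCC ACT ATT GTG AGC — no ATG→stop ORF.
Frame -3: GGT CTA ACC ATG AGT CCC TTC ACG CCC CCA CTA TTG TGA GCA — ATG at 12, stop TGA at 39 → 30 nt.
Frame -3 has an ORF of 10 codons (positions 12–41) ≥ 10, so yes.

yes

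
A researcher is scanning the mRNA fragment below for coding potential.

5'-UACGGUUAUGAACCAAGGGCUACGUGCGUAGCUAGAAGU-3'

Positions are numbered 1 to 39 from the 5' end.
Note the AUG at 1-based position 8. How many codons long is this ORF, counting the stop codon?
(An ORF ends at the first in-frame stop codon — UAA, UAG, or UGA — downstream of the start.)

8

Codons from position 8: AUG (8–10), AAC (11–13), CAA (14–16), GGG (17–19), CUA (20–22), CGU (23–25), GCG (26–28), UAG (29–31).
UAG is the first in-frame stop; that's 8 codons including the stop.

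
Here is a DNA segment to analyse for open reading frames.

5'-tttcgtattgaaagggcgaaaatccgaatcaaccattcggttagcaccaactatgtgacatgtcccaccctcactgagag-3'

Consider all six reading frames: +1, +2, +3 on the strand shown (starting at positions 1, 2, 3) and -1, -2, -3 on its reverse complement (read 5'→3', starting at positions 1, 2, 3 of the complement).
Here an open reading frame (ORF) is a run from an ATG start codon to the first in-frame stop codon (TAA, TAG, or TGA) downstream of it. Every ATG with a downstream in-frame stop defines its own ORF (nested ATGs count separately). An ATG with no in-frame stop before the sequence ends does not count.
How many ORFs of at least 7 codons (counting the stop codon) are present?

1

Reverse complement (5'→3'): CTCTCAGTGAGGGTGGGACATGTCACATAGTTGGTGCTAACCGAATGGTTGATTCGGATTTTCGCCCTTTCAATACGAAA
Frame +1: TTT CGT ATT GAA AGG GCG AAA ATC CGA ATC AAC CAT TCG GTT AGC ACC AAC TAT GTG ACA TGT CCC ACC CTC ACT GAG — no ATG→stop ORF.
Frame +2: TTC GTA TTG AAA GGG CGA AAA TCC GAA TCA ACC ATT CGG TTA GCA CCA ACT ATG TGA CAT GTC CCA CCC TCA CTG AGA — ATG at 53, stop TGA at 56 → 6 nt.
Frame +3: TCG TAT TGA AAG GGC GAA AAT CCG AAT CAA CCA TTC GGT TAG CAC CAA CTA TGT GAC ATG TCC CAC CCT CAC TGA GAG — ATG at 60, stop TGA at 75 → 18 nt.
Frame -1: CTC TCA GTG AGG GTG GGA CAT GTC ACA TAG TTG GTG CTA ACC GAA TGG TTG ATT CGG ATT TTC GCC CTT TCA ATA CGA — no ATG→stop ORF.
Frame -2: TCT CAG TGA GGG TGG GAC ATG TCA CAT AGT TGG TGC TAA CCG AAT GGT TGA TTC GGA TTT TCG CCC TTT CAA TAC GAA — ATG at 20, stop TAA at 38 → 21 nt.
Frame -3: CTC AGT GAG GGT GGG ACA TGT CAC ATA GTT GGT GCT AAC CGA ATG GTT GAT TCG GAT TTT CGC CCT TTC AAT ACG AAA — no ATG→stop ORF.
ORFs ≥ 7 codons: frame -2 20–40 (7 codons). Count = 1.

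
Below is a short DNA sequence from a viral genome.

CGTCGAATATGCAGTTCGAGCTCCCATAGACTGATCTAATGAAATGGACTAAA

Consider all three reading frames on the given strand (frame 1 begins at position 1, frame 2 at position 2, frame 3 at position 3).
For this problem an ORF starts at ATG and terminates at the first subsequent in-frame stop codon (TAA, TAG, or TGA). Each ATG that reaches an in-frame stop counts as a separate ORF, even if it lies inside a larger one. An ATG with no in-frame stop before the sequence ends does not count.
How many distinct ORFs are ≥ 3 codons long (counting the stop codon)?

Frame 1: CGT CGA ATA TGC AGT TCG AGC TCC CAT AGA CTG ATC TAA TGA AAT GGA CTA — no ATG→stop ORF.
Frame 2: GTC GAA TAT GCA GTT CGA GCT CCC ATA GAC TGA TCT AAT GAA ATG GAC TAA — ATG at 44, stop TAA at 50 → 9 nt.
Frame 3: TCG AAT ATG CAG TTC GAG CTC CCA TAG ACT GAT CTA ATG AAA TGG ACT AAA — ATG at 9, stop TAG at 27 → 21 nt.
ORFs ≥ 3 codons: frame 2 44–52 (3 codons), frame 3 9–29 (7 codons). Count = 2.

2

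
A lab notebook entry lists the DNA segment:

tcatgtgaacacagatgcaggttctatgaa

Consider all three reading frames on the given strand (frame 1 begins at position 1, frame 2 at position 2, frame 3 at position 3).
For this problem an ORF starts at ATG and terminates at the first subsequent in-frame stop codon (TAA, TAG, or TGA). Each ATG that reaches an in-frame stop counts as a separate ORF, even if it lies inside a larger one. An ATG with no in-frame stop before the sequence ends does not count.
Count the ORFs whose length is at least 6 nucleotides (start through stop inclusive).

Frame 1: TCA TGT GAA CAC AGA TGC AGG TTC TAT GAA — no ATG→stop ORF.
Frame 2: CAT GTG AAC ACA GAT GCA GGT TCT ATG — no ATG→stop ORF.
Frame 3: ATG TGA ACA CAG ATG CAG GTT CTA TGA — ATG at 3, stop TGA at 6 → 6 nt; ATG at 15, stop TGA at 27 → 15 nt.
ORFs ≥ 6 nucleotides: frame 3 3–8 (6 nucleotides), frame 3 15–29 (15 nucleotides). Count = 2.

2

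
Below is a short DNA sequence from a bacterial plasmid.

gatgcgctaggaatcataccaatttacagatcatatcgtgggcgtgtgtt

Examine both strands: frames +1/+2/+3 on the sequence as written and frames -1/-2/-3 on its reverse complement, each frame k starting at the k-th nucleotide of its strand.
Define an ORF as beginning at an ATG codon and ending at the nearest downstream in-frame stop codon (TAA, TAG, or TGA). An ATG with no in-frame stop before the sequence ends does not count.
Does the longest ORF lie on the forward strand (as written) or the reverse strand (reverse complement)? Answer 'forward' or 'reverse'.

Reverse complement (5'→3'): AACACACGCCCACGATATGATCTGTAAATTGGTATGATTCCTAGCGCATC
Frame +1: GAT GCG CTA GGA ATC ATA CCA ATT TAC AGA TCA TAT CGT GGG CGT GTG — no ATG→stop ORF.
Frame +2: ATG CGC TAG GAA TCA TAC CAA TTT ACA GAT CAT ATC GTG GGC GTG TGT — ATG at 2, stop TAG at 8 → 9 nt.
Frame +3: TGC GCT AGG AAT CAT ACC AAT TTA CAG ATC ATA TCG TGG GCG TGT GTT — no ATG→stop ORF.
Frame -1: AAC ACA CGC CCA CGA TAT GAT CTG TAA ATT GGT ATG ATT CCT AGC GCA — no ATG→stop ORF.
Frame -2: ACA CAC GCC CAC GAT ATG ATC TGT AAA TTG GTA TGA TTC CTA GCG CAT — ATG at 17, stop TGA at 35 → 21 nt.
Frame -3: CAC ACG CCC ACG ATA TGA TCT GTA AAT TGG TAT GAT TCC TAG CGC ATC — no ATG→stop ORF.
Forward-strand max 9 nt; reverse-strand max 21 nt. The reverse strand has the longer ORF.

reverse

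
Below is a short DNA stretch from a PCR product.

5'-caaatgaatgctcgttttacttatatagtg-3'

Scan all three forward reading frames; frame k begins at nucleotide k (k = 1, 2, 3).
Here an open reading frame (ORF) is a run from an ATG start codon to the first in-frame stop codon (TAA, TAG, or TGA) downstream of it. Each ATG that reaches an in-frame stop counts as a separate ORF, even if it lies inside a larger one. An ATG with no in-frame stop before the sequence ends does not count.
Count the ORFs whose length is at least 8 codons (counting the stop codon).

Frame 1: CAA ATG AAT GCT CGT TTT ACT TAT ATA GTG — no ATG→stop ORF.
Frame 2: AAA TGA ATG CTC GTT TTA CTT ATA TAG — ATG at 8, stop TAG at 26 → 21 nt.
Frame 3: AAT GAA TGC TCG TTT TAC TTA TAT AGT — no ATG→stop ORF.
No ORF reaches 8 codons. Count = 0.

0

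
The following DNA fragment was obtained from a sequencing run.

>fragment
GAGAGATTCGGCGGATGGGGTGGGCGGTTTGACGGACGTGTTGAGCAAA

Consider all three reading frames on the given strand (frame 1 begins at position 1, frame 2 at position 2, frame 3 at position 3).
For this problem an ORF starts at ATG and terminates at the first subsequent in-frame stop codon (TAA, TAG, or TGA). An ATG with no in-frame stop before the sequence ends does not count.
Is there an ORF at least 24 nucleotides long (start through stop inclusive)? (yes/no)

Frame 1: GAG AGA TTC GGC GGA TGG GGT GGG CGG TTT GAC GGA CGT GTT GAG CAA — no ATG→stop ORF.
Frame 2: AGA GAT TCG GCG GAT GGG GTG GGC GGT TTG ACG GAC GTG TTG AGC AAA — no ATG→stop ORF.
Frame 3: GAG ATT CGG CGG ATG GGG TGG GCG GTT TGA CGG ACG TGT TGA GCA — ATG at 15, stop TGA at 30 → 18 nt.
Largest ORF found is 18 nucleotides < 24, so no.

no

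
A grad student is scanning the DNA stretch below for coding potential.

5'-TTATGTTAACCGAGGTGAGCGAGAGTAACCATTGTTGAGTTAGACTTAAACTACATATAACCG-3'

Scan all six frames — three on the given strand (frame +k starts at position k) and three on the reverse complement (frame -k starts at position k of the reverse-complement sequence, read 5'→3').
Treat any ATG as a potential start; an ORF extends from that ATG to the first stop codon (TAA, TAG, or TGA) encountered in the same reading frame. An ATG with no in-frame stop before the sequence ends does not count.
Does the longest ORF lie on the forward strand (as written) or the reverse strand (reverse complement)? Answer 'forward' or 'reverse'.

Reverse complement (5'→3'): CGGTTATATGTAGTTTAAGTCTAACTCAACAATGGTTACTCTCGCTCACCTCGGTTAACATAA
Frame +1: TTA TGT TAA CCG AGG TGA GCG AGA GTA ACC ATT GTT GAG TTA GAC TTA AAC TAC ATA TAA CCG — no ATG→stop ORF.
Frame +2: TAT GTT AAC CGA GGT GAG CGA GAG TAA CCA TTG TTG AGT TAG ACT TAA ACT ACA TAT AAC — no ATG→stop ORF.
Frame +3: ATG TTA ACC GAG GTG AGC GAG AGT AAC CAT TGT TGA GTT AGA CTT AAA CTA CAT ATA ACC — ATG at 3, stop TGA at 36 → 36 nt.
Frame -1: CGG TTA TAT GTA GTT TAA GTC TAA CTC AAC AAT GGT TAC TCT CGC TCA CCT CGG TTA ACA TAA — no ATG→stop ORF.
Frame -2: GGT TAT ATG TAG TTT AAG TCT AAC TCA ACA ATG GTT ACT CTC GCT CAC CTC GGT TAA CAT — ATG at 8, stop TAG at 11 → 6 nt; ATG at 32, stop TAA at 56 → 27 nt.
Frame -3: GTT ATA TGT AGT TTA AGT CTA ACT CAA CAA TGG TTA CTC TCG CTC ACC TCG GTT AAC ATA — no ATG→stop ORF.
Forward-strand max 36 nt; reverse-strand max 27 nt. The forward strand has the longer ORF.

forward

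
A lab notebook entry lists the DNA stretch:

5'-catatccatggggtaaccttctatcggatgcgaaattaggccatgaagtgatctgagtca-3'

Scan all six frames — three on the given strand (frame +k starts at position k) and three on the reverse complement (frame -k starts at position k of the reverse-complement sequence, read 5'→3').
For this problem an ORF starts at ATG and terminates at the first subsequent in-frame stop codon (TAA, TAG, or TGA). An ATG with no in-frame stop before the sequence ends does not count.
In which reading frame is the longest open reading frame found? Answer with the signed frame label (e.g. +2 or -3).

+1

Reverse complement (5'→3'): TGACTCAGATCACTTCATGGCCTAATTTCGCATCCGATAGAAGGTTACCCCATGGATATG
Frame +1: CAT ATC CAT GGG GTA ACC TTC TAT CGG ATG CGA AAT TAG GCC ATG AAG TGA TCT GAG TCA — ATG at 28, stop TAG at 37 → 12 nt; ATG at 43, stop TGA at 49 → 9 nt.
Frame +2: ATA TCC ATG GGG TAA CCT TCT ATC GGA TGC GAA ATT AGG CCA TGA AGT GAT CTG AGT — ATG at 8, stop TAA at 14 → 9 nt.
Frame +3: TAT CCA TGG GGT AAC CTT CTA TCG GAT GCG AAA TTA GGC CAT GAA GTG ATC TGA GTC — no ATG→stop ORF.
Frame -1: TGA CTC AGA TCA CTT CAT GGC CTA ATT TCG CAT CCG ATA GAA GGT TAC CCC ATG GAT ATG — no ATG→stop ORF.
Frame -2: GAC TCA GAT CAC TTC ATG GCC TAA TTT CGC ATC CGA TAG AAG GTT ACC CCA TGG ATA — ATG at 17, stop TAA at 23 → 9 nt.
Frame -3: ACT CAG ATC ACT TCA TGG CCT AAT TTC GCA TCC GAT AGA AGG TTA CCC CAT GGA TAT — no ATG→stop ORF.
Longest ORF is 12 nt in frame +1 (positions 28–39).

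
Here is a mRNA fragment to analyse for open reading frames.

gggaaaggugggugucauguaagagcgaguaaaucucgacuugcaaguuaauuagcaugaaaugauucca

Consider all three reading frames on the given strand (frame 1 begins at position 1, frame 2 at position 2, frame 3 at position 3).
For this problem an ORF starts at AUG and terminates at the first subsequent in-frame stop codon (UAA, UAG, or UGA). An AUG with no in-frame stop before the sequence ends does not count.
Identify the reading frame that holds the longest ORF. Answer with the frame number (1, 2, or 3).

3

Frame 1: GGG AAA GGU GGG UGU CAU GUA AGA GCG AGU AAA UCU CGA CUU GCA AGU UAA UUA GCA UGA AAU GAU UCC — no AUG→stop ORF.
Frame 2: GGA AAG GUG GGU GUC AUG UAA GAG CGA GUA AAU CUC GAC UUG CAA GUU AAU UAG CAU GAA AUG AUU CCA — AUG at 17, stop UAA at 20 → 6 nt.
Frame 3: GAA AGG UGG GUG UCA UGU AAG AGC GAG UAA AUC UCG ACU UGC AAG UUA AUU AGC AUG AAA UGA UUC — AUG at 57, stop UGA at 63 → 9 nt.
Longest ORF is 9 nt in frame 3 (positions 57–65).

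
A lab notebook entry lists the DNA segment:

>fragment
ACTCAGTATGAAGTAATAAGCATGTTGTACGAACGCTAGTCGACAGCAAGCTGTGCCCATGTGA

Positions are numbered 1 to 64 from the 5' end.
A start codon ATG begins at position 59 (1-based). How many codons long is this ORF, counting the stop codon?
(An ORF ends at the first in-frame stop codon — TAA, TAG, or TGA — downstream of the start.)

2

Codons from position 59: ATG (59–61), TGA (62–64).
TGA is the first in-frame stop; that's 2 codons including the stop.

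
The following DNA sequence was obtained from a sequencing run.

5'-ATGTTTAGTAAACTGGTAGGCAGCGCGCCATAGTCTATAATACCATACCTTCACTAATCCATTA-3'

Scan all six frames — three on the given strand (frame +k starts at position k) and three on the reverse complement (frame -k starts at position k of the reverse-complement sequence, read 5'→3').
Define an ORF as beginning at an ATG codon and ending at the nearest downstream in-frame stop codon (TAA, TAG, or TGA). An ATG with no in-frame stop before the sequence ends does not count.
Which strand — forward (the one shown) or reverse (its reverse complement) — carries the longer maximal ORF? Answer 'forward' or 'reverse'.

Reverse complement (5'→3'): TAATGGATTAGTGAAGGTATGGTATTATAGACTATGGCGCGCTGCCTACCAGTTTACTAAACAT
Frame +1: ATG TTT AGT AAA CTG GTA GGC AGC GCG CCA TAG TCT ATA ATA CCA TAC CTT CAC TAA TCC ATT — ATG at 1, stop TAG at 31 → 33 nt.
Frame +2: TGT TTA GTA AAC TGG TAG GCA GCG CGC CAT AGT CTA TAA TAC CAT ACC TTC ACT AAT CCA TTA — no ATG→stop ORF.
Frame +3: GTT TAG TAA ACT GGT AGG CAG CGC GCC ATA GTC TAT AAT ACC ATA CCT TCA CTA ATC CAT — no ATG→stop ORF.
Frame -1: TAA TGG ATT AGT GAA GGT ATG GTA TTA TAG ACT ATG GCG CGC TGC CTA CCA GTT TAC TAA ACA — ATG at 19, stop TAG at 28 → 12 nt; ATG at 34, stop TAA at 58 → 27 nt.
Frame -2: AAT GGA TTA GTG AAG GTA TGG TAT TAT AGA CTA TGG CGC GCT GCC TAC CAG TTT ACT AAA CAT — no ATG→stop ORF.
Frame -3: ATG GAT TAG TGA AGG TAT GGT ATT ATA GAC TAT GGC GCG CTG CCT ACC AGT TTA CTA AAC — ATG at 3, stop TAG at 9 → 9 nt.
Forward-strand max 33 nt; reverse-strand max 27 nt. The forward strand has the longer ORF.

forward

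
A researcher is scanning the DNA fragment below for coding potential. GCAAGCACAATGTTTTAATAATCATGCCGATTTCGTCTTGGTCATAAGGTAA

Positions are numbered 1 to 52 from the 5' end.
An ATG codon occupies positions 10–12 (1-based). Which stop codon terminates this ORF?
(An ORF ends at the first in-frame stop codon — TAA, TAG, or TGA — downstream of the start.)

TAA

Codons from position 10: ATG (10–12), TTT (13–15), TAA (16–18).
The first in-frame stop codon is TAA.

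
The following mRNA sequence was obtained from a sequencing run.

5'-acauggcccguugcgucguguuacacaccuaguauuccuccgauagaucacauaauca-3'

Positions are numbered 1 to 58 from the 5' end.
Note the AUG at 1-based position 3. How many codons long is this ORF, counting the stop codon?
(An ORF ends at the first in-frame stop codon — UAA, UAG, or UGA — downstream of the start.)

10

Codons from position 3: AUG (3–5), GCC (6–8), CGU (9–11), UGC (12–14), GUC (15–17), GUG (18–20), UUA (21–23), CAC (24–26), ACC (27–29), UAG (30–32).
UAG is the first in-frame stop; that's 10 codons including the stop.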